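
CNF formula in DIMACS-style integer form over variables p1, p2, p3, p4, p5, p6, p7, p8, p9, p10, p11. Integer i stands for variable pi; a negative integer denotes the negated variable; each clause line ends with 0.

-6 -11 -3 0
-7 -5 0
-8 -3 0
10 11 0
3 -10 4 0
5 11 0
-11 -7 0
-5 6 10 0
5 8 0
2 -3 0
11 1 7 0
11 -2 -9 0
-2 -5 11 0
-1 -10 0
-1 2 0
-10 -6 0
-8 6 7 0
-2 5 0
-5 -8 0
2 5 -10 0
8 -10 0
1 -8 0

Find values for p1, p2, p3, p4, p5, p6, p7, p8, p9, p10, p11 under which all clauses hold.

Pure literal: p4 appears only positively; assign p4 = True.
Pure literal: p9 appears only negated; assign p9 = False.
Branch on p1: take p1 = True.
  then p10 is forced to False.
  then p11 is forced to True.
  then p7 is forced to False.
  then p2 is forced to True.
  then p5 is forced to True.
  then p6 is forced to True.
  then p3 is forced to False.
  then p8 is forced to False.

p1 = True  p2 = True  p3 = False  p4 = True  p5 = True  p6 = True  p7 = False  p8 = False  p9 = False  p10 = False  p11 = True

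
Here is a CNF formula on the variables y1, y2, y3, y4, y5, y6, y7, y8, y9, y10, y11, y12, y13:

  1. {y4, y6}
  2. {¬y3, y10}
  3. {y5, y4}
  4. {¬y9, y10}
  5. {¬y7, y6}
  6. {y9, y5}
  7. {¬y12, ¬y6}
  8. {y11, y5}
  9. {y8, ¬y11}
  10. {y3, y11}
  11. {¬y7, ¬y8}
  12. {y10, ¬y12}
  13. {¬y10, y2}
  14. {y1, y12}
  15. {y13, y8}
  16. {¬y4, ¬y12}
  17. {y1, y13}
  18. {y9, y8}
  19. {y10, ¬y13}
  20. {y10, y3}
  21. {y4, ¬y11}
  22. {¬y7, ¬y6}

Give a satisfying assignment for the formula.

y1=True, y2=True, y3=False, y4=True, y5=False, y6=False, y7=False, y8=True, y9=True, y10=True, y11=True, y12=False, y13=True

y1 occurs only positively in the remaining clauses — set y1 = True.
Pure literal: y2 appears only positively; assign y2 = True.
Try y3 = False.
  then y11 is forced to True.
  then y8 is forced to True.
  then y7 is forced to False.
  then y10 is forced to True.
  then y4 is forced to True.
  then y12 is forced to False.
Try y5 = False.
  then y9 is forced to True.
y6, y13 are now unconstrained; take y6 = False, y13 = True.
Every clause has at least one true literal under this assignment.
Check each clause:
  1. {y4, y6} — y4 is true.
  2. {y10, ¬y3} — y10 is true.
  3. {y5, y4} — y4 is true.
  4. {¬y9, y10} — y10 is true.
  5. {¬y7, y6} — ¬y7 is true.
  6. {y5, y9} — y9 is true.
  7. {¬y6, ¬y12} — ¬y6 is true.
  8. {y11, y5} — y11 is true.
  9. {¬y11, y8} — y8 is true.
  10. {y11, y3} — y11 is true.
  11. {¬y7, ¬y8} — ¬y7 is true.
  12. {y10, ¬y12} — y10 is true.
  13. {y2, ¬y10} — y2 is true.
  14. {y1, y12} — y1 is true.
  15. {y13, y8} — y8 is true.
  16. {¬y4, ¬y12} — ¬y12 is true.
  17. {y1, y13} — y1 is true.
  18. {y8, y9} — y8 is true.
  19. {y10, ¬y13} — y10 is true.
  20. {y3, y10} — y10 is true.
  21. {¬y11, y4} — y4 is true.
  22. {¬y7, ¬y6} — ¬y7 is true.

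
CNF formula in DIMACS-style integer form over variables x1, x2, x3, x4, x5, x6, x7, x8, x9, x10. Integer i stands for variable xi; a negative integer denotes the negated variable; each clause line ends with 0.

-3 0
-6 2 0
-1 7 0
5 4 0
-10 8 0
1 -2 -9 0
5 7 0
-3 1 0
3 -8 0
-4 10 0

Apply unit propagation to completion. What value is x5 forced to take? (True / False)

True

(NOT x3) stands alone — x3 = False.
From (NOT x8 OR x3) and x3 = False: x8 = False.
(NOT x10 OR x8): since x8 = False, the clause reduces to (NOT x10). x10 = False.
(x10 OR NOT x4): since x10 = False, the clause reduces to (NOT x4). x4 = False.
From (x4 OR x5) and x4 = False: x5 = True.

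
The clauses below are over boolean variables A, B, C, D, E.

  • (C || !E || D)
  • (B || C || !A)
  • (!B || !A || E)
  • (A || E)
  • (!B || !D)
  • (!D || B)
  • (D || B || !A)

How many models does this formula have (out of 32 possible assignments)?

Satisfying assignments:
  A=F B=F C=T D=F E=T
  A=F B=T C=T D=F E=T
  A=T B=T C=T D=F E=T
Count: 3.

3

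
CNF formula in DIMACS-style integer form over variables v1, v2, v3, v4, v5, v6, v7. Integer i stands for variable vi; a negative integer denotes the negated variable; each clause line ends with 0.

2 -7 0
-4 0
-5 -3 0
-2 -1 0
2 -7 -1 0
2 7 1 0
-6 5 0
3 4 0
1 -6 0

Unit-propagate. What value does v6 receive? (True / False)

Unit clause (NOT v4) sets v4 = False.
From (v4 OR v3) and v4 = False: v3 = True.
(NOT v3 OR NOT v5) with v3 = True leaves only NOT v5, so v5 = False.
In (v5 OR NOT v6), v5 is now false; NOT v6 must hold, so v6 = False.

False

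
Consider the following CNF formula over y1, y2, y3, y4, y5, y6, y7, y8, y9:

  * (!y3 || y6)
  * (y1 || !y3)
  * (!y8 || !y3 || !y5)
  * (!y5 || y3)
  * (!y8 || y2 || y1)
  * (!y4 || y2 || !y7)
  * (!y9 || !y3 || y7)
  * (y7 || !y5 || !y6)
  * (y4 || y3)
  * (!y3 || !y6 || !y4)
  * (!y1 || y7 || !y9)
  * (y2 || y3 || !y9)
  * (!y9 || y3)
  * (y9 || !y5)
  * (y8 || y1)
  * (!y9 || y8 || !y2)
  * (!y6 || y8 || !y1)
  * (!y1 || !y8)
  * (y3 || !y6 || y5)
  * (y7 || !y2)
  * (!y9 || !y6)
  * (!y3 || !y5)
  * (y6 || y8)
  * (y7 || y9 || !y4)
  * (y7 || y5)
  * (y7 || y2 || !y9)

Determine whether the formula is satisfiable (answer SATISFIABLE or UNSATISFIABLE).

SATISFIABLE

Branch on y1: take y1 = False.
  then y3 is forced to False.
  then y5 is forced to False.
  then y4 is forced to True.
  then y9 is forced to False.
  then y8 is forced to True.
  then y2 is forced to True.
  then y6 is forced to False.
  then y7 is forced to True.
So y1 = False, y2 = True, y3 = False, y4 = True, y5 = False, y6 = False, y7 = True, y8 = True, y9 = False is a satisfying assignment.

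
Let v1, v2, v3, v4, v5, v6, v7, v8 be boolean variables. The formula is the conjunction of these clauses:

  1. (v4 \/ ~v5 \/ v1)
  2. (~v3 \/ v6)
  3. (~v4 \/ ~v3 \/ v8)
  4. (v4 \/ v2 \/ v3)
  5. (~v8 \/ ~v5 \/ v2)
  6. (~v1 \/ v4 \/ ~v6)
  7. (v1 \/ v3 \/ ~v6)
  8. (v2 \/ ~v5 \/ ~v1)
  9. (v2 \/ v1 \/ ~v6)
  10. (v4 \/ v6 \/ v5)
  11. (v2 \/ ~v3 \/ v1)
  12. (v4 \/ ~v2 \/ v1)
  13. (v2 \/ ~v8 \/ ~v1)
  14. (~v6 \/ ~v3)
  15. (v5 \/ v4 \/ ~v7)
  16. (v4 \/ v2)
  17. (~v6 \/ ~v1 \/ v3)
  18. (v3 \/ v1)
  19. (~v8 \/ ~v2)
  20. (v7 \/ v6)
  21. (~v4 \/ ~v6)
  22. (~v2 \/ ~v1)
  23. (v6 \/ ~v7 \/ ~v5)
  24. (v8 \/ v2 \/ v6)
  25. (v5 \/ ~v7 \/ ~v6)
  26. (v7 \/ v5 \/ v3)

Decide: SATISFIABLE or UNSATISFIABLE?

v6 = True:
  propagation gives v3=False, v1=True; an empty clause results — contradiction.
v6 = False:
  propagation gives v3=False, v1=True, v7=True, v2=False; an empty clause results — contradiction.
Every branch closes, so no satisfying assignment exists.

UNSATISFIABLE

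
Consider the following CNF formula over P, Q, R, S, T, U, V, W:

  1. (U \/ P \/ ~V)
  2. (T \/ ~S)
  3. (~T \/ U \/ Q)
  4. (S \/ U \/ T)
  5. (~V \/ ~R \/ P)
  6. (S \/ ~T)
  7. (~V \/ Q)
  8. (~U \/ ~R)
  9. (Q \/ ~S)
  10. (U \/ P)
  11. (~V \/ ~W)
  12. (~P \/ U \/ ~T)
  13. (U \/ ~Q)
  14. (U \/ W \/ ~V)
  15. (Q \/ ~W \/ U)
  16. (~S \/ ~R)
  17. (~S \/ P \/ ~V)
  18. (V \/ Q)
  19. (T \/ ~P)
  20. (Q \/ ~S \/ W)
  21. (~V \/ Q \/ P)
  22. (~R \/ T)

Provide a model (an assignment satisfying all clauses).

P=T  Q=T  R=F  S=T  T=T  U=T  V=F  W=F

Check each clause:
  1. (P \/ U \/ ~V) — P is true.
  2. (T \/ ~S) — T is true.
  3. (~T \/ Q \/ U) — Q is true.
  4. (U \/ S \/ T) — S is true.
  5. (~R \/ ~V \/ P) — ~V is true.
  6. (~T \/ S) — S is true.
  7. (Q \/ ~V) — ~V is true.
  8. (~U \/ ~R) — ~R is true.
  9. (~S \/ Q) — Q is true.
  10. (U \/ P) — P is true.
  11. (~V \/ ~W) — ~W is true.
  12. (~T \/ ~P \/ U) — U is true.
  13. (U \/ ~Q) — U is true.
  14. (W \/ ~V \/ U) — ~V is true.
  15. (U \/ ~W \/ Q) — ~W is true.
  16. (~S \/ ~R) — ~R is true.
  17. (P \/ ~V \/ ~S) — ~V is true.
  18. (Q \/ V) — Q is true.
  19. (T \/ ~P) — T is true.
  20. (W \/ ~S \/ Q) — Q is true.
  21. (Q \/ ~V \/ P) — ~V is true.
  22. (~R \/ T) — T is true.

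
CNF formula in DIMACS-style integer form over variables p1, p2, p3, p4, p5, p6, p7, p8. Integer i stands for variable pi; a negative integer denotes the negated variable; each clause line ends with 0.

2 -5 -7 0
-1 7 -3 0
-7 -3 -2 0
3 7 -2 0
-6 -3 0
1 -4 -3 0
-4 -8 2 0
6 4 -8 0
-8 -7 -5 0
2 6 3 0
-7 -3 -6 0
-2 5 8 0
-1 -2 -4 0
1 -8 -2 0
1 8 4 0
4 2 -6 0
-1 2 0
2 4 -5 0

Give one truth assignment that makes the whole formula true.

Branch on p1: take p1 = False.
Set p2 = False and propagate.
Set p3 = False and propagate.
  then p6 is forced to True.
  then p4 is forced to True.
  then p8 is forced to False.
The remaining clauses are satisfied by p5 = False, p7 = True.
Check each clause:
  1. (!p7 || p2 || !p5) — !p5 is true.
  2. (!p1 || p7 || !p3) — !p3 is true.
  3. (!p2 || !p3 || !p7) — !p3 is true.
  4. (p3 || p7 || !p2) — !p2 is true.
  5. (!p6 || !p3) — !p3 is true.
  6. (!p3 || p1 || !p4) — !p3 is true.
  7. (p2 || !p8 || !p4) — !p8 is true.
  8. (!p8 || p4 || p6) — !p8 is true.
  9. (!p8 || !p7 || !p5) — !p8 is true.
  10. (p6 || p3 || p2) — p6 is true.
  11. (!p7 || !p6 || !p3) — !p3 is true.
  12. (p5 || p8 || !p2) — !p2 is true.
  13. (!p1 || !p2 || !p4) — !p2 is true.
  14. (!p8 || p1 || !p2) — !p8 is true.
  15. (p1 || p4 || p8) — p4 is true.
  16. (p4 || p2 || !p6) — p4 is true.
  17. (!p1 || p2) — !p1 is true.
  18. (p2 || !p5 || p4) — !p5 is true.

p1=F, p2=F, p3=F, p4=T, p5=F, p6=T, p7=T, p8=F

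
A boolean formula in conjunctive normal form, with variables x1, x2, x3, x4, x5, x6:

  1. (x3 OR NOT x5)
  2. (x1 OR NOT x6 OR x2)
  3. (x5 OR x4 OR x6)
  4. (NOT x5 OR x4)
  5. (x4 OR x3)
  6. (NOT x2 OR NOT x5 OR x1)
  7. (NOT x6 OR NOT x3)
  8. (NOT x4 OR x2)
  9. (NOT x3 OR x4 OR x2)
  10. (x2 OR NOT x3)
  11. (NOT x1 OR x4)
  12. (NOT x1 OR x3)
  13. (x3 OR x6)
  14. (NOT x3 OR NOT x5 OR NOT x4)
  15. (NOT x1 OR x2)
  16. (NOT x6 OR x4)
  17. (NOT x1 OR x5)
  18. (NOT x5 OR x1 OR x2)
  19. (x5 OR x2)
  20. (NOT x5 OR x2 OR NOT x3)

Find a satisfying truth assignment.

x1=False, x2=True, x3=True, x4=True, x5=False, x6=False

Check each clause:
  1. (NOT x5 OR x3) — x3 is true.
  2. (x1 OR NOT x6 OR x2) — x2 is true.
  3. (x4 OR x6 OR x5) — x4 is true.
  4. (NOT x5 OR x4) — NOT x5 is true.
  5. (x4 OR x3) — x3 is true.
  6. (NOT x2 OR NOT x5 OR x1) — NOT x5 is true.
  7. (NOT x3 OR NOT x6) — NOT x6 is true.
  8. (x2 OR NOT x4) — x2 is true.
  9. (x4 OR x2 OR NOT x3) — x2 is true.
  10. (NOT x3 OR x2) — x2 is true.
  11. (NOT x1 OR x4) — x4 is true.
  12. (x3 OR NOT x1) — x3 is true.
  13. (x6 OR x3) — x3 is true.
  14. (NOT x3 OR NOT x4 OR NOT x5) — NOT x5 is true.
  15. (x2 OR NOT x1) — x2 is true.
  16. (NOT x6 OR x4) — NOT x6 is true.
  17. (NOT x1 OR x5) — NOT x1 is true.
  18. (NOT x5 OR x2 OR x1) — x2 is true.
  19. (x2 OR x5) — x2 is true.
  20. (NOT x5 OR NOT x3 OR x2) — x2 is true.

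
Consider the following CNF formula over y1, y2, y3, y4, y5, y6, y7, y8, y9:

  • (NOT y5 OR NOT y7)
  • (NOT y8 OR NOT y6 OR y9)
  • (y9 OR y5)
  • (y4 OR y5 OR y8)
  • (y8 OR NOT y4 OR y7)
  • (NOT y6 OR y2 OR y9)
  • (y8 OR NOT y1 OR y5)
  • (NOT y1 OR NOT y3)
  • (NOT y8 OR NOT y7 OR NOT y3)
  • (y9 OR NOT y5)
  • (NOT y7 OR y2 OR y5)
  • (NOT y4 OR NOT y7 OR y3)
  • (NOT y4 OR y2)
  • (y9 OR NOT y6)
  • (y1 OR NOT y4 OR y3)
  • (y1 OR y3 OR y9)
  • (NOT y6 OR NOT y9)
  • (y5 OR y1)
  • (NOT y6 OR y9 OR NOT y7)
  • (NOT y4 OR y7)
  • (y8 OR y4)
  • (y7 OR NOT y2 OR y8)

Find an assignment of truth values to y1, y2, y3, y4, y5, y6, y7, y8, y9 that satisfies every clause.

y6 occurs only negated in the remaining clauses — set y6 = False.
Branch on y1: take y1 = True.
  then y3 is forced to False.
Try y2 = False.
  then y4 is forced to False.
  then y8 is forced to True.
For the remaining variables, y5 = True, y7 = False, y9 = True works.
Every clause has at least one true literal under this assignment.
Check each clause:
  1. (NOT y5 OR NOT y7) — NOT y7 is true.
  2. (y9 OR NOT y8 OR NOT y6) — y9 is true.
  3. (y9 OR y5) — y9 is true.
  4. (y4 OR y8 OR y5) — y8 is true.
  5. (NOT y4 OR y7 OR y8) — y8 is true.
  6. (NOT y6 OR y2 OR y9) — y9 is true.
  7. (y5 OR NOT y1 OR y8) — y8 is true.
  8. (NOT y1 OR NOT y3) — NOT y3 is true.
  9. (NOT y7 OR NOT y8 OR NOT y3) — NOT y7 is true.
  10. (NOT y5 OR y9) — y9 is true.
  11. (y5 OR NOT y7 OR y2) — NOT y7 is true.
  12. (NOT y4 OR y3 OR NOT y7) — NOT y7 is true.
  13. (NOT y4 OR y2) — NOT y4 is true.
  14. (y9 OR NOT y6) — y9 is true.
  15. (NOT y4 OR y3 OR y1) — y1 is true.
  16. (y3 OR y9 OR y1) — y1 is true.
  17. (NOT y6 OR NOT y9) — NOT y6 is true.
  18. (y1 OR y5) — y1 is true.
  19. (NOT y7 OR NOT y6 OR y9) — NOT y7 is true.
  20. (y7 OR NOT y4) — NOT y4 is true.
  21. (y8 OR y4) — y8 is true.
  22. (y7 OR y8 OR NOT y2) — y8 is true.

y1=T, y2=F, y3=F, y4=F, y5=T, y6=F, y7=F, y8=T, y9=T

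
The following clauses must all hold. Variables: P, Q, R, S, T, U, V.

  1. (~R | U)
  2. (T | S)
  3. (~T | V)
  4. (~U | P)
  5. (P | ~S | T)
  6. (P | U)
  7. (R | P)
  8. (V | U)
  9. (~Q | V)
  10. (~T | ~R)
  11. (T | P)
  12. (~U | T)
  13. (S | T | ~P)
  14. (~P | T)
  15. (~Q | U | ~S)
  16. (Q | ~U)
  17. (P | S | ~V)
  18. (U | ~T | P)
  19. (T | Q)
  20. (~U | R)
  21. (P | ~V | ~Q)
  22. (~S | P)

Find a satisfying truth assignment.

P = True, Q = False, R = False, S = True, T = True, U = False, V = True

Check each clause:
  1. (U | ~R) — ~R is true.
  2. (S | T) — S is true.
  3. (V | ~T) — V is true.
  4. (~U | P) — P is true.
  5. (T | ~S | P) — P is true.
  6. (U | P) — P is true.
  7. (P | R) — P is true.
  8. (V | U) — V is true.
  9. (~Q | V) — ~Q is true.
  10. (~T | ~R) — ~R is true.
  11. (P | T) — P is true.
  12. (~U | T) — ~U is true.
  13. (T | S | ~P) — S is true.
  14. (T | ~P) — T is true.
  15. (~S | ~Q | U) — ~Q is true.
  16. (Q | ~U) — ~U is true.
  17. (S | P | ~V) — S is true.
  18. (P | U | ~T) — P is true.
  19. (T | Q) — T is true.
  20. (~U | R) — ~U is true.
  21. (~Q | ~V | P) — P is true.
  22. (~S | P) — P is true.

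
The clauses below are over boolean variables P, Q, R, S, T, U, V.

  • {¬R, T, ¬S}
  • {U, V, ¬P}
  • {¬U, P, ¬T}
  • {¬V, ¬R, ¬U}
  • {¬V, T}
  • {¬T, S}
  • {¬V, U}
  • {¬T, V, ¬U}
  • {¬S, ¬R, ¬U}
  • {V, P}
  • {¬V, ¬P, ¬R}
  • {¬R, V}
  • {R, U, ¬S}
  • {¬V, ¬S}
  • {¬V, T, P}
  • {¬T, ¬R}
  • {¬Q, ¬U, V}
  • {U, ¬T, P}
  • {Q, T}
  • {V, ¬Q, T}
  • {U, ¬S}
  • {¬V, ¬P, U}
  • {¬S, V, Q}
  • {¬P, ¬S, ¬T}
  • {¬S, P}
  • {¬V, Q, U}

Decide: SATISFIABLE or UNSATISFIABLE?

UNSATISFIABLE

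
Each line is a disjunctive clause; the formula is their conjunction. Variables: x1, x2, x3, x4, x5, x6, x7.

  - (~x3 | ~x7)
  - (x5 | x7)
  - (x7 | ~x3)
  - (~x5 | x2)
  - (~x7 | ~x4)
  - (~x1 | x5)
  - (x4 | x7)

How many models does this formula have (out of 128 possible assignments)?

12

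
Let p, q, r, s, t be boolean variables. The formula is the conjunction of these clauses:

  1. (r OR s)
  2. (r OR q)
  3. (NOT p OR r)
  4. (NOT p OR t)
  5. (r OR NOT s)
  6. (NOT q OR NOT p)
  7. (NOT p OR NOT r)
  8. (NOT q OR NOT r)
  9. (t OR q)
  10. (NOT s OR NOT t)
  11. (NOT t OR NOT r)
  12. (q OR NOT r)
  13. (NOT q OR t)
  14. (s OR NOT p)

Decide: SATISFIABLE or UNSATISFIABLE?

r = True:
  propagation gives p=False, q=False; an empty clause results — contradiction.
r = False:
  propagation gives s=True; an empty clause results — contradiction.
Every branch closes, so no satisfying assignment exists.

UNSATISFIABLE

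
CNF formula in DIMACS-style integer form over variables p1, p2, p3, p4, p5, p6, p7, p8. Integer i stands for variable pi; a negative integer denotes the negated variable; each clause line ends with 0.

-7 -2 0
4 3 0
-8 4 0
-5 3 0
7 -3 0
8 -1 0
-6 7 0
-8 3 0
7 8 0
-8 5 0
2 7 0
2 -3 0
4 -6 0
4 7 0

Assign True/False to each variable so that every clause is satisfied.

Pure literal: p1 appears only negated; assign p1 = False.
Pure literal: p4 appears only positively; assign p4 = True.
Branch on p2: take p2 = False.
  then p7 is forced to True.
  then p3 is forced to False.
  then p5 is forced to False.
  then p8 is forced to False.
p6 is now unconstrained; take p6 = True.
Every clause has at least one true literal under this assignment.

p1 = F, p2 = F, p3 = F, p4 = T, p5 = F, p6 = T, p7 = T, p8 = F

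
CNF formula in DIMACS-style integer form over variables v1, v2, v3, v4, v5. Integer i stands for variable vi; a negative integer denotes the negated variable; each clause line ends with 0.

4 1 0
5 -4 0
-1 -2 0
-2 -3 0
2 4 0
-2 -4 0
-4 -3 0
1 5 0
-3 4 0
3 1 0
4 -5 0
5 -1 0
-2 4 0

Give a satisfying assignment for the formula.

v1=True, v2=False, v3=False, v4=True, v5=True

Check each clause:
  1. {v1, v4} — v1 is true.
  2. {v5, ¬v4} — v5 is true.
  3. {¬v1, ¬v2} — ¬v2 is true.
  4. {¬v2, ¬v3} — ¬v3 is true.
  5. {v2, v4} — v4 is true.
  6. {¬v4, ¬v2} — ¬v2 is true.
  7. {¬v3, ¬v4} — ¬v3 is true.
  8. {v1, v5} — v1 is true.
  9. {v4, ¬v3} — v4 is true.
  10. {v1, v3} — v1 is true.
  11. {¬v5, v4} — v4 is true.
  12. {¬v1, v5} — v5 is true.
  13. {v4, ¬v2} — v4 is true.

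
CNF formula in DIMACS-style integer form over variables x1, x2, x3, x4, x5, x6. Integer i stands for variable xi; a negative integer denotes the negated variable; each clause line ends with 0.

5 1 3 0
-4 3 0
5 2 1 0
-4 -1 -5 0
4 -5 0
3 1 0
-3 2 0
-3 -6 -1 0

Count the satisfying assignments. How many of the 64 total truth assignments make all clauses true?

12

Split on x1, then x3.
  x1=1, x3=1: remaining (x2,x4,x5,x6) ∈ {(1,0,0,0); (1,1,0,0)} — 2.
  x1=1, x3=0: remaining (x2,x4,x5,x6) ∈ {(0,0,0,0); (0,0,0,1); (1,0,0,0); (1,0,0,1)} — 4.
  x1=0, x3=1: x6 free; 3 ways for (x2,x4,x5) × 2^1 = 6.
  x1=0, x3=0: a clause becomes empty — 0.
Total: 2 + 4 + 6 + 0 = 12.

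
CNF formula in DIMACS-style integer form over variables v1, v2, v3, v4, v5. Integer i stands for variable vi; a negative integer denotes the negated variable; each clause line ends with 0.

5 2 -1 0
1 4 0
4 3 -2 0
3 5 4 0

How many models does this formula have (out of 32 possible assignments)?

18

Case analysis on v4 and v1:
  v4=1, v1=1: v3 free; 3 ways for (v2,v5) × 2^1 = 6.
  v4=1, v1=0: v2, v3, v5 free → 2^3 = 8.
  v4=0, v1=1: remaining (v2,v3,v5) ∈ {(0,0,1); (0,1,1); (1,1,0); (1,1,1)} — 4.
  v4=0, v1=0: a clause becomes empty — 0.
Total: 6 + 8 + 4 + 0 = 18.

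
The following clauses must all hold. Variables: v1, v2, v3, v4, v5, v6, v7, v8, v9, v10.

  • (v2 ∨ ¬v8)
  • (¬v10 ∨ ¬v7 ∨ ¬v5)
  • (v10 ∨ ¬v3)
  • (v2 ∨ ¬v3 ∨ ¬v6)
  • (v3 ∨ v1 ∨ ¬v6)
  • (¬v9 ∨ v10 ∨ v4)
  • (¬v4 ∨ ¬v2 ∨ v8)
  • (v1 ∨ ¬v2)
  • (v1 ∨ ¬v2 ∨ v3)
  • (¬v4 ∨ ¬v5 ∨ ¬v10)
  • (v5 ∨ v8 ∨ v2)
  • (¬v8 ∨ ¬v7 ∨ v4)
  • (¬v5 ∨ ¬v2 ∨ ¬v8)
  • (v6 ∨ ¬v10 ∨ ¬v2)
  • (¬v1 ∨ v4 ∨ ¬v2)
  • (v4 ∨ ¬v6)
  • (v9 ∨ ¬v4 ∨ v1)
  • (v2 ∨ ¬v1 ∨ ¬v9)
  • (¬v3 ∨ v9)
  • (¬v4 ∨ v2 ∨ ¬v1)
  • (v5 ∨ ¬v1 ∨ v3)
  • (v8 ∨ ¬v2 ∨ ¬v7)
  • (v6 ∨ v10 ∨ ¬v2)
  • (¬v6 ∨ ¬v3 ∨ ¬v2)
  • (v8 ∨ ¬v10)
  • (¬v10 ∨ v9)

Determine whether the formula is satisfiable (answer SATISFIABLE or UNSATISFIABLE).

SATISFIABLE

v7 occurs only negated in the remaining clauses — set v7 = False.
Branch on v1: take v1 = False.
  then v2 is forced to False.
  then v8 is forced to False.
  then v5 is forced to True.
  then v10 is forced to False.
  then v3 is forced to False.
  then v6 is forced to False.
Branch on v4: take v4 = False.
  then v9 is forced to False.
Every clause has at least one true literal under this assignment.
So v1=False  v2=False  v3=False  v4=False  v5=True  v6=False  v7=False  v8=False  v9=False  v10=False is a satisfying assignment.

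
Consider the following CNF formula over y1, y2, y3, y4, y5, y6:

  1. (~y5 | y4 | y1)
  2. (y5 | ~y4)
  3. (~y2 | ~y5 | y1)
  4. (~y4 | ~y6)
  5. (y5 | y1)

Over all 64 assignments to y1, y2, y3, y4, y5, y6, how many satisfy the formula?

Split on y5, then y1.
  y5=T, y1=T: y2, y3 free; 3 ways for (y4,y6) × 2^2 = 12.
  y5=T, y1=F: remaining (y2,y3,y4,y6) ∈ {(F,F,T,F); (F,T,T,F)} — 2.
  y5=F, y1=T: forces y4=F; y2, y3, y6 free → 2^3 = 8.
  y5=F, y1=F: a clause becomes empty — 0.
Total: 12 + 2 + 8 + 0 = 22.

22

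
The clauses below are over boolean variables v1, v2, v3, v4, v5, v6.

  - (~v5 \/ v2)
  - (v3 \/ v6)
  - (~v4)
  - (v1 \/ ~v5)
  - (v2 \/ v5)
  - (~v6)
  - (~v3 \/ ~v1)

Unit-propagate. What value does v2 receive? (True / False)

True

Unit clause (~v4) sets v4 = False.
(~v6) is a unit clause: v6 = False.
From (v3 \/ v6) and v6 = False: v3 = True.
From (~v1 \/ ~v3) and v3 = True: v1 = False.
(~v5 \/ v1) with v1 = False leaves only ~v5, so v5 = False.
(v5 \/ v2) with v5 = False leaves only v2, so v2 = True.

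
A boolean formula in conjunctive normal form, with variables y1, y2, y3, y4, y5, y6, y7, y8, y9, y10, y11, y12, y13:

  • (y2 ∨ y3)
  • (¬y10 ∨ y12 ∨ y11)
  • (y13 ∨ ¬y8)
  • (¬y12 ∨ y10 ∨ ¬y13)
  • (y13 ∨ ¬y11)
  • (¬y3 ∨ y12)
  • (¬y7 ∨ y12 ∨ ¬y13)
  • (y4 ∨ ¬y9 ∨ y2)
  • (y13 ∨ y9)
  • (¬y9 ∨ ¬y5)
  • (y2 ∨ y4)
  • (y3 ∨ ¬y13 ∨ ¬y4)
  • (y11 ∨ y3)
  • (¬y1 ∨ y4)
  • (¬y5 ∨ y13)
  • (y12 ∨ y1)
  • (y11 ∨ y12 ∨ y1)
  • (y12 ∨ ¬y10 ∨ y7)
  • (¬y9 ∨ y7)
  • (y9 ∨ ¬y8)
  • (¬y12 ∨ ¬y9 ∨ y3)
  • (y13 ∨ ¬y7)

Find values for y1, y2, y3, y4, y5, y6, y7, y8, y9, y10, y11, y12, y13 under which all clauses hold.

y1=T  y2=F  y3=T  y4=T  y5=F  y6=F  y7=T  y8=F  y9=F  y10=T  y11=F  y12=T  y13=T

Pure literal: y5 appears only negated; assign y5 = False.
y8 occurs only negated in the remaining clauses — set y8 = False.
Set y1 = True and propagate.
  then y4 is forced to True.
For the remaining variables, y2 = False, y3 = True, y6 = False, y7 = True, y9 = False, y10 = True, y11 = False, y12 = True, y13 = True works.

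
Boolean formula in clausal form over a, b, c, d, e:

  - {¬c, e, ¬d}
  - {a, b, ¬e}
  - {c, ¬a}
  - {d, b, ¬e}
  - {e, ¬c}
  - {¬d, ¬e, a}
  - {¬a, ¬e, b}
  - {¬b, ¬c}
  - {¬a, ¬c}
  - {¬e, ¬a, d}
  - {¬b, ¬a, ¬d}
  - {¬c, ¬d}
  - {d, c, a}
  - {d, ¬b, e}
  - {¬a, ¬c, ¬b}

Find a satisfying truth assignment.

a=0  b=0  c=0  d=1  e=0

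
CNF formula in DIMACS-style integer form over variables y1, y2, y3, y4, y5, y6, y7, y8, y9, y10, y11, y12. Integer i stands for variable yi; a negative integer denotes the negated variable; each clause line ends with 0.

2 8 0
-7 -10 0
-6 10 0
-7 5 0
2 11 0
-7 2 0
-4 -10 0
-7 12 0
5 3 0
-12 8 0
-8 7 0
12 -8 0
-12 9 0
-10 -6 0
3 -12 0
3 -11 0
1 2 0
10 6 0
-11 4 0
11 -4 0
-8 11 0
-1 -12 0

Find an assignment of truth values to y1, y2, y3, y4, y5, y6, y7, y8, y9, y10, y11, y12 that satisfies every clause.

y1=1, y2=1, y3=1, y4=0, y5=0, y6=0, y7=0, y8=0, y9=1, y10=1, y11=0, y12=0

Check each clause:
  1. (y8 OR y2) — y2 is true.
  2. (NOT y10 OR NOT y7) — NOT y7 is true.
  3. (y10 OR NOT y6) — NOT y6 is true.
  4. (NOT y7 OR y5) — NOT y7 is true.
  5. (y11 OR y2) — y2 is true.
  6. (y2 OR NOT y7) — NOT y7 is true.
  7. (NOT y4 OR NOT y10) — NOT y4 is true.
  8. (NOT y7 OR y12) — NOT y7 is true.
  9. (y3 OR y5) — y3 is true.
  10. (y8 OR NOT y12) — NOT y12 is true.
  11. (y7 OR NOT y8) — NOT y8 is true.
  12. (y12 OR NOT y8) — NOT y8 is true.
  13. (y9 OR NOT y12) — y9 is true.
  14. (NOT y10 OR NOT y6) — NOT y6 is true.
  15. (NOT y12 OR y3) — y3 is true.
  16. (NOT y11 OR y3) — y3 is true.
  17. (y1 OR y2) — y1 is true.
  18. (y10 OR y6) — y10 is true.
  19. (y4 OR NOT y11) — NOT y11 is true.
  20. (y11 OR NOT y4) — NOT y4 is true.
  21. (y11 OR NOT y8) — NOT y8 is true.
  22. (NOT y1 OR NOT y12) — NOT y12 is true.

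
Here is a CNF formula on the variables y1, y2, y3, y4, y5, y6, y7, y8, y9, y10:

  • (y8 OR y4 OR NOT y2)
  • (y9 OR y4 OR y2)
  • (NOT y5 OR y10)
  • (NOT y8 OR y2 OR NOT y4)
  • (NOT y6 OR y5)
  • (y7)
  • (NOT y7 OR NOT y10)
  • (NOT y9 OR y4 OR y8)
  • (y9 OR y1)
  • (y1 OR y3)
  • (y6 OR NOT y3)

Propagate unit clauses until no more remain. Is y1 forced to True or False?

True

Unit clause (y7) sets y7 = True.
(NOT y10 OR NOT y7) with y7 = True leaves only NOT y10, so y10 = False.
(NOT y5 OR y10): since y10 = False, the clause reduces to (NOT y5). y5 = False.
From (NOT y6 OR y5) and y5 = False: y6 = False.
In (NOT y3 OR y6), y6 is now false; NOT y3 must hold, so y3 = False.
(y3 OR y1) with y3 = False leaves only y1, so y1 = True.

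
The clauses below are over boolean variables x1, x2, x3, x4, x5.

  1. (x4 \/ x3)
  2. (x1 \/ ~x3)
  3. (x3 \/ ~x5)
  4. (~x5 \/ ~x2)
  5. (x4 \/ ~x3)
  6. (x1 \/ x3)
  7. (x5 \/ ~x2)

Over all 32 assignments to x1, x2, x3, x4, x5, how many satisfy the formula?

3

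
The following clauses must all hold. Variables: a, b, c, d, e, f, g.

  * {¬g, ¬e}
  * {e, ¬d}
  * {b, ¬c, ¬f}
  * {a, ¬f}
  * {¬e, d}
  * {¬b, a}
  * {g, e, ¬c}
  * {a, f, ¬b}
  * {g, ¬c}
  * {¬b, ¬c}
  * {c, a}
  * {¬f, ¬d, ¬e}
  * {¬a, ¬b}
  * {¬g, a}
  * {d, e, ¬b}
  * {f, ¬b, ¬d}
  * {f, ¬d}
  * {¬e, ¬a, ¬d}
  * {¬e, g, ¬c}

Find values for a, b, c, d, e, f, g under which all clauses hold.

a=1, b=0, c=0, d=0, e=0, f=1, g=1

Set a = True and propagate.
  then b is forced to False.
Try c = False.
For the remaining variables, d = False, e = False, f = True, g = True works.
Every clause has at least one true literal under this assignment.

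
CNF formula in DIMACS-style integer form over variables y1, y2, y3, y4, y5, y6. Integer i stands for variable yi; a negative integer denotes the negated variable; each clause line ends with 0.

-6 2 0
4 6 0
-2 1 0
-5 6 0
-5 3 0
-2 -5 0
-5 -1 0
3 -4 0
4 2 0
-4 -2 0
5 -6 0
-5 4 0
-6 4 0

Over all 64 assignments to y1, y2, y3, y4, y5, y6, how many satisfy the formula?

2

The models are:
  y1=0 y2=0 y3=1 y4=1 y5=0 y6=0
  y1=1 y2=0 y3=1 y4=1 y5=0 y6=0
Count: 2.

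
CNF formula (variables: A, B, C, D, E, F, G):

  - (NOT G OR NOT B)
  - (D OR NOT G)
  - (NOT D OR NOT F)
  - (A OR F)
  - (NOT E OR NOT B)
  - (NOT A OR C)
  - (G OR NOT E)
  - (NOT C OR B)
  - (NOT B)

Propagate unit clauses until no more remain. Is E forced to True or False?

Unit clause (NOT B) sets B = False.
(NOT C OR B): since B = False, the clause reduces to (NOT C). C = False.
From (NOT A OR C) and C = False: A = False.
From (A OR F) and A = False: F = True.
From (NOT D OR NOT F) and F = True: D = False.
(D OR NOT G): since D = False, the clause reduces to (NOT G). G = False.
(NOT E OR G) with G = False leaves only NOT E, so E = False.

False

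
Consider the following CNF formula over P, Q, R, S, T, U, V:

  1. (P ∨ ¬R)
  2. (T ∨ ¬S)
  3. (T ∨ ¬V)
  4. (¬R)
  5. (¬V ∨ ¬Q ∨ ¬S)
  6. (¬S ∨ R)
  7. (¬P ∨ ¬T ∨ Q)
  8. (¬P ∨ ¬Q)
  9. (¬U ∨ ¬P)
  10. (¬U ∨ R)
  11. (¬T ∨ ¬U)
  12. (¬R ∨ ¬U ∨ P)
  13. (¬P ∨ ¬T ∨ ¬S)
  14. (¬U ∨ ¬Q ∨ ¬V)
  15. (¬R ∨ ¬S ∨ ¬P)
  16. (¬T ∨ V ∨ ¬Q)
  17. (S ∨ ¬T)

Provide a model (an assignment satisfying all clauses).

P = 0, Q = 1, R = 0, S = 0, T = 0, U = 0, V = 0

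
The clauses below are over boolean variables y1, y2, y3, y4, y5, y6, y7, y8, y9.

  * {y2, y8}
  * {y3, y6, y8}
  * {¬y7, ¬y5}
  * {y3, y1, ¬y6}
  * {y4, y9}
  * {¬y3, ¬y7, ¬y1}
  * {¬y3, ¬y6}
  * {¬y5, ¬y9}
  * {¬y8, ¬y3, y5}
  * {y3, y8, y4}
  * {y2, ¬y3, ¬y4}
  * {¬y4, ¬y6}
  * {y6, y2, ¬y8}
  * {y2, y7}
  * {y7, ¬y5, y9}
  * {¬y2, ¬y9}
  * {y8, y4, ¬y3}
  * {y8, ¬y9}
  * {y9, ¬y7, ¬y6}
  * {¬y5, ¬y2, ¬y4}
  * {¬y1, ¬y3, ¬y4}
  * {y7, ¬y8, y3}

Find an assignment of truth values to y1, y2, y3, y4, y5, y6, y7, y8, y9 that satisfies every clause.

y1=False, y2=True, y3=True, y4=True, y5=False, y6=False, y7=False, y8=False, y9=False

Try y1 = False.
The remaining clauses are satisfied by y2 = True, y3 = True, y4 = True, y5 = False, y6 = False, y7 = False, y8 = False, y9 = False.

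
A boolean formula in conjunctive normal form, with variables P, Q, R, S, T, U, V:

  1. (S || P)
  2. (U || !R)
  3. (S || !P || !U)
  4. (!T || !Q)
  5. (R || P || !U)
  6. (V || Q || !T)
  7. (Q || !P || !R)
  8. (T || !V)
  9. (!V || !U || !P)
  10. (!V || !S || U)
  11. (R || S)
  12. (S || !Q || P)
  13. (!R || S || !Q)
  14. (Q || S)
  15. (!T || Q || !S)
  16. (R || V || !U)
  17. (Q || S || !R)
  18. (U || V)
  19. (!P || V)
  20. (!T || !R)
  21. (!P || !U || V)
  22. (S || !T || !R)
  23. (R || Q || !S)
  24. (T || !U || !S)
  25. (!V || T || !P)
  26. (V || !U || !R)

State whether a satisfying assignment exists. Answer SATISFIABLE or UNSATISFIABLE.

UNSATISFIABLE

S = True:
  V = True:
    propagation gives T=True, Q=False; an empty clause results — contradiction.
  V = False:
    propagation gives U=True, R=True; an empty clause results — contradiction.
S = False:
  propagation gives P=True, U=False, R=False; an empty clause results — contradiction.
Every branch closes, so no satisfying assignment exists.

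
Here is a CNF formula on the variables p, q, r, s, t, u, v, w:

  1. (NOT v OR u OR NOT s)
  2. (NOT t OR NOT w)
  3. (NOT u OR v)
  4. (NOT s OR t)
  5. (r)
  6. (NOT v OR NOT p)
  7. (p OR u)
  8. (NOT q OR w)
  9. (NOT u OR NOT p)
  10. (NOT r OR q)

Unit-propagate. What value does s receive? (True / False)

(r) is a unit clause: r = True.
From (NOT r OR q) and r = True: q = True.
(w OR NOT q) with q = True leaves only w, so w = True.
From (NOT t OR NOT w) and w = True: t = False.
From (NOT s OR t) and t = False: s = False.

False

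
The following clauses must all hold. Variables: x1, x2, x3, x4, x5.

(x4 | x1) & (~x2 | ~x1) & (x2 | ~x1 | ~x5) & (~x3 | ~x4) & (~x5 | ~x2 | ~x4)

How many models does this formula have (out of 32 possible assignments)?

6

Satisfying assignments:
  x1=F x2=F x3=F x4=T x5=F
  x1=F x2=F x3=F x4=T x5=T
  x1=F x2=T x3=F x4=T x5=F
  x1=T x2=F x3=F x4=F x5=F
  x1=T x2=F x3=F x4=T x5=F
  x1=T x2=F x3=T x4=F x5=F
Count: 6.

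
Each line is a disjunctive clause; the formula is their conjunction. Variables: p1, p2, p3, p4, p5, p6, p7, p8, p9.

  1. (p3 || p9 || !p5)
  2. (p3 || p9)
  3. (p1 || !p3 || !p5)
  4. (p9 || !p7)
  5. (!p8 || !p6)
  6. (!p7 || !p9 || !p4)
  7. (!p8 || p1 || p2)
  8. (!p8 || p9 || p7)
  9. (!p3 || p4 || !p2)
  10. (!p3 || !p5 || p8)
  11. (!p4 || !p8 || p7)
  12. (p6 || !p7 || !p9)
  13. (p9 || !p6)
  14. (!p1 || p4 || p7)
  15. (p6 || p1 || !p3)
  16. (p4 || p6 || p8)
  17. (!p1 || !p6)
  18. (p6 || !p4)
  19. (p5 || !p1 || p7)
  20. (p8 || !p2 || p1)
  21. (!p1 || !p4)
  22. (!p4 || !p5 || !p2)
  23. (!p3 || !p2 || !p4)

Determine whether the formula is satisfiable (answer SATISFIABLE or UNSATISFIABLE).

SATISFIABLE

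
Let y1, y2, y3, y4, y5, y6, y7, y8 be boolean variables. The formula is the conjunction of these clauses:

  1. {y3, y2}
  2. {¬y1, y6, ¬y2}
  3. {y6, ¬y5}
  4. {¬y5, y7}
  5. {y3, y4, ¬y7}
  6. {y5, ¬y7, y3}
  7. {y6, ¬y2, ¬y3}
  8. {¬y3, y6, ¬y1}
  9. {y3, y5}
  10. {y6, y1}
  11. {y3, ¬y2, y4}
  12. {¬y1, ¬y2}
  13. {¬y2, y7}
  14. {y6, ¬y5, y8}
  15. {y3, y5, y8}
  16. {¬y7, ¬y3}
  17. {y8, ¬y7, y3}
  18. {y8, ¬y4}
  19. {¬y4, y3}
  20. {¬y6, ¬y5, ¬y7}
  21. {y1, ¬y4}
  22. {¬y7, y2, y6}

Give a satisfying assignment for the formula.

y1=True, y2=False, y3=True, y4=False, y5=False, y6=True, y7=False, y8=True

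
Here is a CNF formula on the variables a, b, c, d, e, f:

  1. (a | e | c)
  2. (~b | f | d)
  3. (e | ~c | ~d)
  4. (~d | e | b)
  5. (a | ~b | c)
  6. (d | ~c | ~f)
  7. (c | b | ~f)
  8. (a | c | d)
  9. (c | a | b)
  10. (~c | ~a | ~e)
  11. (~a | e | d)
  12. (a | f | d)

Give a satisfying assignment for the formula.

a=0, b=1, c=1, d=1, e=1, f=0

Check each clause:
  1. (c | a | e) — c is true.
  2. (~b | d | f) — d is true.
  3. (e | ~d | ~c) — e is true.
  4. (b | e | ~d) — b is true.
  5. (a | ~b | c) — c is true.
  6. (~c | ~f | d) — ~f is true.
  7. (c | ~f | b) — ~f is true.
  8. (a | c | d) — c is true.
  9. (a | b | c) — b is true.
  10. (~a | ~e | ~c) — ~a is true.
  11. (~a | d | e) — d is true.
  12. (a | f | d) — d is true.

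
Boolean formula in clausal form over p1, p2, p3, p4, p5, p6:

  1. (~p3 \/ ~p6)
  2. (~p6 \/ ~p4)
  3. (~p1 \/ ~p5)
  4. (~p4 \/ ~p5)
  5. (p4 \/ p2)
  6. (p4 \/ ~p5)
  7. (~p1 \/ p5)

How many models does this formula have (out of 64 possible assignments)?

7

The models are:
  p1=0 p2=0 p3=0 p4=1 p5=0 p6=0
  p1=0 p2=0 p3=1 p4=1 p5=0 p6=0
  p1=0 p2=1 p3=0 p4=0 p5=0 p6=0
  p1=0 p2=1 p3=0 p4=0 p5=0 p6=1
  p1=0 p2=1 p3=0 p4=1 p5=0 p6=0
  p1=0 p2=1 p3=1 p4=0 p5=0 p6=0
  p1=0 p2=1 p3=1 p4=1 p5=0 p6=0
That's 7 in total.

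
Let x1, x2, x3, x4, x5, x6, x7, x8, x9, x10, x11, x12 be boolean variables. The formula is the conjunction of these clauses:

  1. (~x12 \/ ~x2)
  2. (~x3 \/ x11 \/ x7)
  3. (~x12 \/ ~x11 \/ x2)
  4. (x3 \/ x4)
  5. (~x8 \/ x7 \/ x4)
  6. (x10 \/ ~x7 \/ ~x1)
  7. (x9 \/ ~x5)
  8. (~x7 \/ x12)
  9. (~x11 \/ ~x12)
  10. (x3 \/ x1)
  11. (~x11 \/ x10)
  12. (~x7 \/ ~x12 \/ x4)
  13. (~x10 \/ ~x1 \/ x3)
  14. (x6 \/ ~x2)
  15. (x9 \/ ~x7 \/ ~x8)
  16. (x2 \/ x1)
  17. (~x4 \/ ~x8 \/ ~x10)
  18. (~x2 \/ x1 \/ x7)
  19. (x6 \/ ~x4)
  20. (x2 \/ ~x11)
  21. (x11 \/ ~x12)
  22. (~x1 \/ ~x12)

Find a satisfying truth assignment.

x5 occurs only negated in the remaining clauses — set x5 = False.
Pure literal: x6 appears only positively; assign x6 = True.
Branch on x1: take x1 = True.
  then x12 is forced to False.
  then x7 is forced to False.
Set x2 = True and propagate.
The remaining clauses are satisfied by x3 = True, x4 = False, x8 = False, x9 = True, x10 = True, x11 = True.

x1=True, x2=True, x3=True, x4=False, x5=False, x6=True, x7=False, x8=False, x9=True, x10=True, x11=True, x12=False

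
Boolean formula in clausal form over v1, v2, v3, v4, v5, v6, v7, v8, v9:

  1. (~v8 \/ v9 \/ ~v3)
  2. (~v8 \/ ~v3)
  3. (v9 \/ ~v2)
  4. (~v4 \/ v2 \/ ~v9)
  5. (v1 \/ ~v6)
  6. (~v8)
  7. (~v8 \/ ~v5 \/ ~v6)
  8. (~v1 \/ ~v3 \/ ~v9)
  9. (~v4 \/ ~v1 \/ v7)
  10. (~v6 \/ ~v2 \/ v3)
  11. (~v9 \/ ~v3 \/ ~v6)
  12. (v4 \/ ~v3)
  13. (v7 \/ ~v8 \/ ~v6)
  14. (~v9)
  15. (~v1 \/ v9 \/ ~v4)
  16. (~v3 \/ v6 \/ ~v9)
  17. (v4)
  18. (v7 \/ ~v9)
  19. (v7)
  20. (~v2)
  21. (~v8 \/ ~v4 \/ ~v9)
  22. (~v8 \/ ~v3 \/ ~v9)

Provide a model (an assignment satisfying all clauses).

The clause (~v8) is unit: v8 must be False.
Unit propagation: (~v9) forces v9 = False.
(~v2) is a unit clause, so v2 = False.
Unit propagation: (v4) forces v4 = True.
The clause (~v1) is unit: v1 must be False.
Unit propagation: (~v6) forces v6 = False.
The clause (v7) is unit: v7 must be True.
v3, v5 are now unconstrained; take v3 = False, v5 = True.

v1=F  v2=F  v3=F  v4=T  v5=T  v6=F  v7=T  v8=F  v9=F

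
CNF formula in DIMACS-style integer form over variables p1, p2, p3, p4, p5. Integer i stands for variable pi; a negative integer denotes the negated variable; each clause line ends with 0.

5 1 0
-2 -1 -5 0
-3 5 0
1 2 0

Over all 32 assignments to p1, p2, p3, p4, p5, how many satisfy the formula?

12

Case analysis on p1 and p5:
  p1=1, p5=1: remaining (p2,p3,p4) ∈ {(0,0,0); (0,0,1); (0,1,0); (0,1,1)} — 4.
  p1=1, p5=0: remaining (p2,p3,p4) ∈ {(0,0,0); (0,0,1); (1,0,0); (1,0,1)} — 4.
  p1=0, p5=1: remaining (p2,p3,p4) ∈ {(1,0,0); (1,0,1); (1,1,0); (1,1,1)} — 4.
  p1=0, p5=0: a clause becomes empty — 0.
Total: 4 + 4 + 4 + 0 = 12.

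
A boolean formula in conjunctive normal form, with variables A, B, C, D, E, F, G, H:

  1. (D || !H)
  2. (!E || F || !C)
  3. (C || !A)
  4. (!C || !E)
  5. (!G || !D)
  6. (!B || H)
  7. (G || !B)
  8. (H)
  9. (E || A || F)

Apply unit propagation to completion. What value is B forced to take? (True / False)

False

Unit clause (H) sets H = True.
In (!H || D), !H is now false; D must hold, so D = True.
(!D || !G): since D = True, the clause reduces to (!G). G = False.
(G || !B): since G = False, the clause reduces to (!B). B = False.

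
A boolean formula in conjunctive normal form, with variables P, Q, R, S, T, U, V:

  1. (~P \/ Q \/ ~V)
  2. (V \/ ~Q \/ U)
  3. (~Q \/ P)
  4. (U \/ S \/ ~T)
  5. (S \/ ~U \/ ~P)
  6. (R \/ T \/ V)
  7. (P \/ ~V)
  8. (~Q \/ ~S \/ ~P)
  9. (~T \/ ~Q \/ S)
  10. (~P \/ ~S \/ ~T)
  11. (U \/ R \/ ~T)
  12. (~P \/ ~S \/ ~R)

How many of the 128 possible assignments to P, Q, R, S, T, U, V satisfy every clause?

12

Case analysis on P and S:
  P=T, S=T: a clause becomes empty — 0.
  P=T, S=F: remaining (Q,R,T,U,V) ∈ {(F,T,F,F,F); (T,F,F,F,T); (T,T,F,F,T)} — 3.
  P=F, S=T: 5 of the 32 assignments to (Q,R,T,U,V) work.
  P=F, S=F: remaining (Q,R,T,U,V) ∈ {(F,F,T,T,F); (F,T,F,F,F); (F,T,F,T,F); (F,T,T,T,F)} — 4.
Total: 0 + 3 + 5 + 4 = 12.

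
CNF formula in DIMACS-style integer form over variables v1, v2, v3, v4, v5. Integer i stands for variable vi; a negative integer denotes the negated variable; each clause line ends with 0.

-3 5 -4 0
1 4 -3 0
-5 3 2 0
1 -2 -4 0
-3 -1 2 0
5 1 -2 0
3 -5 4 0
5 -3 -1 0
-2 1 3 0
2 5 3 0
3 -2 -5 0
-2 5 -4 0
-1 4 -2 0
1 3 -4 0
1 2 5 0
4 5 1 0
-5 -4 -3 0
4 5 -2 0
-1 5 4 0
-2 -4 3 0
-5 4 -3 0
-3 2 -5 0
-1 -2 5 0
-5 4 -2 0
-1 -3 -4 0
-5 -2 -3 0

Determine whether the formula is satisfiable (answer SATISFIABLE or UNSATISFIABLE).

UNSATISFIABLE

v5 = True:
  v3 = True:
    propagation gives v4=False; an empty clause results — contradiction.
  v3 = False:
    propagation gives v2=True; an empty clause results — contradiction.
v5 = False:
  v1 = True:
    propagation gives v3=False, v2=True; an empty clause results — contradiction.
  v1 = False:
    propagation gives v2=False; an empty clause results — contradiction.
Every branch closes, so no satisfying assignment exists.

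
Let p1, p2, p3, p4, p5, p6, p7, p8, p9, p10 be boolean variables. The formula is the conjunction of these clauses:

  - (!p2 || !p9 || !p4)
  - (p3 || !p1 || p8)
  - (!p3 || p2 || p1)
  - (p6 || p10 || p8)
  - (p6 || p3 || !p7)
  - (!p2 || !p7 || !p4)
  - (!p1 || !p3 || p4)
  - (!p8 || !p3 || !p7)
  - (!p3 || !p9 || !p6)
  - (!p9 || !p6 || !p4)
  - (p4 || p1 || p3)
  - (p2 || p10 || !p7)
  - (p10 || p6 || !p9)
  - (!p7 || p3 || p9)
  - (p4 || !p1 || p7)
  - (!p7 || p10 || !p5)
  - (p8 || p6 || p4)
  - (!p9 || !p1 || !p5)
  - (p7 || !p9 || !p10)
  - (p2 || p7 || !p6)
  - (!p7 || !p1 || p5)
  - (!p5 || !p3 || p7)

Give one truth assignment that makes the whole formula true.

p1=F  p2=T  p3=T  p4=F  p5=F  p6=T  p7=T  p8=F  p9=F  p10=F

Check each clause:
  1. (!p2 || !p4 || !p9) — !p4 is true.
  2. (!p1 || p8 || p3) — p3 is true.
  3. (p1 || !p3 || p2) — p2 is true.
  4. (p6 || p10 || p8) — p6 is true.
  5. (p6 || p3 || !p7) — p3 is true.
  6. (!p7 || !p2 || !p4) — !p4 is true.
  7. (!p3 || !p1 || p4) — !p1 is true.
  8. (!p8 || !p7 || !p3) — !p8 is true.
  9. (!p6 || !p9 || !p3) — !p9 is true.
  10. (!p4 || !p6 || !p9) — !p4 is true.
  11. (p3 || p4 || p1) — p3 is true.
  12. (p10 || p2 || !p7) — p2 is true.
  13. (!p9 || p10 || p6) — p6 is true.
  14. (!p7 || p3 || p9) — p3 is true.
  15. (!p1 || p7 || p4) — !p1 is true.
  16. (p10 || !p5 || !p7) — !p5 is true.
  17. (p6 || p4 || p8) — p6 is true.
  18. (!p1 || !p5 || !p9) — !p5 is true.
  19. (!p10 || !p9 || p7) — p7 is true.
  20. (!p6 || p7 || p2) — p2 is true.
  21. (p5 || !p1 || !p7) — !p1 is true.
  22. (p7 || !p3 || !p5) — !p5 is true.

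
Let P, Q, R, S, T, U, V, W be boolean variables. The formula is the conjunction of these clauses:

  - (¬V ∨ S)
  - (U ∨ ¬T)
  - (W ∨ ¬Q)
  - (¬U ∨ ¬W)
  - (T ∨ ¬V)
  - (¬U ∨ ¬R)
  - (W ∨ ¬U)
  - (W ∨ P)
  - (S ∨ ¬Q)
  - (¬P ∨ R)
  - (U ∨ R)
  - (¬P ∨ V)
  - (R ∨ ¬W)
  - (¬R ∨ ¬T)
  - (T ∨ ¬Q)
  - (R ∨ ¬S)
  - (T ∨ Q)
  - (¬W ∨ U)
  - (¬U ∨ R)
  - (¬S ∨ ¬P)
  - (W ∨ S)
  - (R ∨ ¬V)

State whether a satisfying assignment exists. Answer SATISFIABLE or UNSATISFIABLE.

R = True:
  propagation gives U=False, T=False, V=False, P=False; an empty clause results — contradiction.
R = False:
  propagation gives P=False, W=True; an empty clause results — contradiction.
Every branch closes, so no satisfying assignment exists.

UNSATISFIABLE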